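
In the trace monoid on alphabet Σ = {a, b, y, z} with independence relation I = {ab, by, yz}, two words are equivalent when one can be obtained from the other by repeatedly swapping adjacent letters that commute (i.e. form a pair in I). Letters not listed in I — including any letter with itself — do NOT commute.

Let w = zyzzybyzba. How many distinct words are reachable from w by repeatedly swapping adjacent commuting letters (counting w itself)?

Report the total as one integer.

0(z) covers ∅
1(y) covers ∅
2(z) covers 0:z
3(z) covers 2:z
4(y) covers 1:y
5(b) covers 3:z
6(y) covers 4:y
7(z) covers 5:b
8(b) covers 7:z
9(a) covers 6:y, 7:z
floor of heap: 0:z, 1:y
completions by unplaced set U, small U first (add the entries for U minus each lowest piece of U):
  |U|=1: {8}:1  {9}:1
  |U|=2: {6,9}:1  {8,9}:2
  |U|=3: {4,6,9}:1  {6,8,9}:3  {7,8,9}:2
  |U|=4: {1,4,6,9}:1  {4,6,8,9}:4  {5,7,8,9}:2  {6,7,8,9}:5
  |U|=5: {1,4,6,8,9}:5  {3,5,7,8,9}:2  {4,6,7,8,9}:9  {5,6,7,8,9}:7
  |U|=6: {1,4,6,7,8,9}:14  {2,3,5,7,8,9}:2  {3,5,6,7,8,9}:9  {4,5,6,7,8,9}:16
  |U|=7: {0,2,3,5,7,8,9}:2  {1,4,5,6,7,8,9}:30  {2,3,5,6,7,8,9}:11  {3,4,5,6,7,8,9}:25
  |U|=8: {0,2,3,5,6,7,8,9}:13  {1,3,4,5,6,7,8,9}:55  {2,3,4,5,6,7,8,9}:36
  start at 0(z): 91
  start at 1(y): 49
sum over floor = 140

140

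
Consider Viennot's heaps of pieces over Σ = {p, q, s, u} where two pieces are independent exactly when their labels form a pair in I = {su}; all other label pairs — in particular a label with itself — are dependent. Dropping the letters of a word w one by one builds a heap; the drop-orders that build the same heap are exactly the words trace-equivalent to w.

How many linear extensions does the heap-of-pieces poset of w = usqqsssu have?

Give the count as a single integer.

piece 0:u — minimal
piece 1:s — minimal
piece 2:q rests on {0:u, 1:s}
piece 3:q rests on {2:q}
piece 4:s rests on {3:q}
piece 5:s rests on {4:s}
piece 6:s rests on {5:s}
piece 7:u rests on {3:q}
minimal pieces: {0:u, 1:s}
ways to finish when only these pieces remain (= sum over removing one remaining piece with nothing left below it):
  1 left: {6}→1  {7}→1
  2 left: {5,6}→1  {6,7}→2
  3 left: {4,5,6}→1  {5,6,7}→3
  4 left: {4,5,6,7}→4
  5 left: {3,4,5,6,7}→4
  6 left: {2,3,4,5,6,7}→4
  placing 0:u first → 4 extensions
  placing 1:s first → 4 extensions
total linear extensions = 8

8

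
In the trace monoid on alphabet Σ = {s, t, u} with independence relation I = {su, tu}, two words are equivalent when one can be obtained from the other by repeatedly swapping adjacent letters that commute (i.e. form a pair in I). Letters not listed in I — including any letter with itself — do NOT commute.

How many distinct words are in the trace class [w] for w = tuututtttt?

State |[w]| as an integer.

120

drop 0:t onto floor
drop 1:u onto floor
drop 2:u onto {1:u}
drop 3:t onto {0:t}
drop 4:u onto {2:u}
drop 5:t onto {3:t}
drop 6:t onto {5:t}
drop 7:t onto {6:t}
drop 8:t onto {7:t}
drop 9:t onto {8:t}
ground layer = {0:t, 1:u}
drop-orders for the pieces not yet dropped (sum over which currently-grounded one goes next):
  1 to go: {4} 1  {9} 1
  2 to go: {2,4} 1  {4,9} 2  {8,9} 1
  3 to go: {1,2,4} 1  {2,4,9} 3  {4,8,9} 3  {7,8,9} 1
  4 to go: {1,2,4,9} 4  {2,4,8,9} 6  {4,7,8,9} 4  {6,7,8,9} 1
  5 to go: {1,2,4,8,9} 10  {2,4,7,8,9} 10  {4,6,7,8,9} 5  {5,6,7,8,9} 1
  6 to go: {1,2,4,7,8,9} 20  {2,4,6,7,8,9} 15  {3,5,6,7,8,9} 1  {4,5,6,7,8,9} 6
  7 to go: {0,3,5,6,7,8,9} 1  {1,2,4,6,7,8,9} 35  {2,4,5,6,7,8,9} 21  {3,4,5,6,7,8,9} 7
  8 to go: {0,3,4,5,6,7,8,9} 8  {1,2,4,5,6,7,8,9} 56  {2,3,4,5,6,7,8,9} 28
  if 0:t drops first: 84 orders
  if 1:u drops first: 36 orders
heap linearizations: 120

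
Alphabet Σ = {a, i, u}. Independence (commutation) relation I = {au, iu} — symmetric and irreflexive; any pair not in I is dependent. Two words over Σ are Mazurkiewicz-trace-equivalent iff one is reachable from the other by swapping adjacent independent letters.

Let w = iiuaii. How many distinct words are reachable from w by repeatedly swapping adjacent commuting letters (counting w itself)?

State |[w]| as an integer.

6

piece 0:i — minimal
piece 1:i rests on {0:i}
piece 2:u — minimal
piece 3:a rests on {1:i}
piece 4:i rests on {3:a}
piece 5:i rests on {4:i}
minimal pieces: {0:i, 2:u}
ways to finish when only these pieces remain (= sum over removing one remaining piece with nothing left below it):
  1 left: {2}→1  {5}→1
  2 left: {2,5}→2  {4,5}→1
  3 left: {2,4,5}→3  {3,4,5}→1
  4 left: {1,3,4,5}→1  {2,3,4,5}→4
  placing 0:i first → 5 extensions
  placing 2:u first → 1 extensions
total linear extensions = 6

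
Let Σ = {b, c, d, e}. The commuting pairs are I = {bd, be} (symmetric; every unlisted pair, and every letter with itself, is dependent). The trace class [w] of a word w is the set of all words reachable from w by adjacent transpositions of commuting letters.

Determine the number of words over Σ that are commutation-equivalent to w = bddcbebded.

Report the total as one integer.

45

drop 0:b onto floor
drop 1:d onto floor
drop 2:d onto {1:d}
drop 3:c onto {0:b, 2:d}
drop 4:b onto {3:c}
drop 5:e onto {3:c}
drop 6:b onto {4:b}
drop 7:d onto {5:e}
drop 8:e onto {7:d}
drop 9:d onto {8:e}
ground layer = {0:b, 1:d}
drop-orders for the pieces not yet dropped (sum over which currently-grounded one goes next):
  1 to go: {6} 1  {9} 1
  2 to go: {4,6} 1  {6,9} 2  {8,9} 1
  3 to go: {4,6,9} 3  {6,8,9} 3  {7,8,9} 1
  4 to go: {4,6,8,9} 6  {5,7,8,9} 1  {6,7,8,9} 4
  5 to go: {4,6,7,8,9} 10  {5,6,7,8,9} 5
  6 to go: {4,5,6,7,8,9} 15
  7 to go: {3,4,5,6,7,8,9} 15
  8 to go: {0,3,4,5,6,7,8,9} 15  {2,3,4,5,6,7,8,9} 15
  if 0:b drops first: 15 orders
  if 1:d drops first: 30 orders
heap linearizations: 45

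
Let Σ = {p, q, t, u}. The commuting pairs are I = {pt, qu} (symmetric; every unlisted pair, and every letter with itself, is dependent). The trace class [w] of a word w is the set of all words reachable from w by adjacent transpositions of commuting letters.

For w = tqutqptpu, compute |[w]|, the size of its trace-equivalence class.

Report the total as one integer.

0(t) covers ∅
1(q) covers 0:t
2(u) covers 0:t
3(t) covers 1:q, 2:u
4(q) covers 3:t
5(p) covers 4:q
6(t) covers 4:q
7(p) covers 5:p
8(u) covers 6:t, 7:p
floor of heap: 0:t
completions by unplaced set U, small U first (add the entries for U minus each lowest piece of U):
  |U|=1: {8}:1
  |U|=2: {6,8}:1  {7,8}:1
  |U|=3: {5,7,8}:1  {6,7,8}:2
  |U|=4: {5,6,7,8}:3
  |U|=5: {4,5,6,7,8}:3
  |U|=6: {3,4,5,6,7,8}:3
  |U|=7: {1,3,4,5,6,7,8}:3  {2,3,4,5,6,7,8}:3
  start at 0(t): 6

6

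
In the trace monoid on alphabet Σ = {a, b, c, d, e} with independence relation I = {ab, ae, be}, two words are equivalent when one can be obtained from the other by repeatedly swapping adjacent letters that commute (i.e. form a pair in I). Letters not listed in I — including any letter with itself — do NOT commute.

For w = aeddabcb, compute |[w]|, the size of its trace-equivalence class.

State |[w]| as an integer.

4

0(a) covers ∅
1(e) covers ∅
2(d) covers 0:a, 1:e
3(d) covers 2:d
4(a) covers 3:d
5(b) covers 3:d
6(c) covers 4:a, 5:b
7(b) covers 6:c
floor of heap: 0:a, 1:e
completions by unplaced set U, small U first (add the entries for U minus each lowest piece of U):
  |U|=1: {7}:1
  |U|=2: {6,7}:1
  |U|=3: {4,6,7}:1  {5,6,7}:1
  |U|=4: {4,5,6,7}:2
  |U|=5: {3,4,5,6,7}:2
  |U|=6: {2,3,4,5,6,7}:2
  start at 0(a): 2
  start at 1(e): 2
sum over floor = 4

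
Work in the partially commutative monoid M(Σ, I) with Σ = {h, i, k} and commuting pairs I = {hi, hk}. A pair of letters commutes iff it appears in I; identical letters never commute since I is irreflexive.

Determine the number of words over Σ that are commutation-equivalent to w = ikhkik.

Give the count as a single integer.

6

drop 0:i onto floor
drop 1:k onto {0:i}
drop 2:h onto floor
drop 3:k onto {1:k}
drop 4:i onto {3:k}
drop 5:k onto {4:i}
ground layer = {0:i, 2:h}
drop-orders for the pieces not yet dropped (sum over which currently-grounded one goes next):
  1 to go: {2} 1  {5} 1
  2 to go: {2,5} 2  {4,5} 1
  3 to go: {2,4,5} 3  {3,4,5} 1
  4 to go: {1,3,4,5} 1  {2,3,4,5} 4
  if 0:i drops first: 5 orders
  if 2:h drops first: 1 orders
heap linearizations: 6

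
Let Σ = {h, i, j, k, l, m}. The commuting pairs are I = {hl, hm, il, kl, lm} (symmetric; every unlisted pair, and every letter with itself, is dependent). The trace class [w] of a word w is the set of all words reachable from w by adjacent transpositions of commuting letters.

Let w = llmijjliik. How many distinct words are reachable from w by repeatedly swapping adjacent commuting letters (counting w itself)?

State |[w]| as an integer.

piece 0:l — minimal
piece 1:l rests on {0:l}
piece 2:m — minimal
piece 3:i rests on {2:m}
piece 4:j rests on {1:l, 3:i}
piece 5:j rests on {4:j}
piece 6:l rests on {5:j}
piece 7:i rests on {5:j}
piece 8:i rests on {7:i}
piece 9:k rests on {8:i}
minimal pieces: {0:l, 2:m}
ways to finish when only these pieces remain (= sum over removing one remaining piece with nothing left below it):
  1 left: {6}→1  {9}→1
  2 left: {6,9}→2  {8,9}→1
  3 left: {6,8,9}→3  {7,8,9}→1
  4 left: {6,7,8,9}→4
  5 left: {5,6,7,8,9}→4
  6 left: {4,5,6,7,8,9}→4
  7 left: {1,4,5,6,7,8,9}→4  {3,4,5,6,7,8,9}→4
  8 left: {0,1,4,5,6,7,8,9}→4  {1,3,4,5,6,7,8,9}→8  {2,3,4,5,6,7,8,9}→4
  placing 0:l first → 12 extensions
  placing 2:m first → 12 extensions
total linear extensions = 24

24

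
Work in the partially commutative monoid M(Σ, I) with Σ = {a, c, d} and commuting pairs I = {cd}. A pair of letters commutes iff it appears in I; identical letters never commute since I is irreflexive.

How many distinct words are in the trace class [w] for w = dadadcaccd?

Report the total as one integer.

6

piece 0:d — minimal
piece 1:a rests on {0:d}
piece 2:d rests on {1:a}
piece 3:a rests on {2:d}
piece 4:d rests on {3:a}
piece 5:c rests on {3:a}
piece 6:a rests on {4:d, 5:c}
piece 7:c rests on {6:a}
piece 8:c rests on {7:c}
piece 9:d rests on {6:a}
minimal pieces: {0:d}
ways to finish when only these pieces remain (= sum over removing one remaining piece with nothing left below it):
  1 left: {8}→1  {9}→1
  2 left: {7,8}→1  {8,9}→2
  3 left: {7,8,9}→3
  4 left: {6,7,8,9}→3
  5 left: {4,6,7,8,9}→3  {5,6,7,8,9}→3
  6 left: {4,5,6,7,8,9}→6
  7 left: {3,4,5,6,7,8,9}→6
  8 left: {2,3,4,5,6,7,8,9}→6
  placing 0:d first → 6 extensions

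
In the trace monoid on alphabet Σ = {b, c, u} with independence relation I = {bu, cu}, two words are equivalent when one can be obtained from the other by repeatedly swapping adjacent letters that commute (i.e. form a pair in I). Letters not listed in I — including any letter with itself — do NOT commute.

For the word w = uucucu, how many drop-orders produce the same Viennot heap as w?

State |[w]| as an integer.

15

drop 0:u onto floor
drop 1:u onto {0:u}
drop 2:c onto floor
drop 3:u onto {1:u}
drop 4:c onto {2:c}
drop 5:u onto {3:u}
ground layer = {0:u, 2:c}
drop-orders for the pieces not yet dropped (sum over which currently-grounded one goes next):
  1 to go: {4} 1  {5} 1
  2 to go: {2,4} 1  {3,5} 1  {4,5} 2
  3 to go: {1,3,5} 1  {2,4,5} 3  {3,4,5} 3
  4 to go: {0,1,3,5} 1  {1,3,4,5} 4  {2,3,4,5} 6
  if 0:u drops first: 10 orders
  if 2:c drops first: 5 orders
heap linearizations: 15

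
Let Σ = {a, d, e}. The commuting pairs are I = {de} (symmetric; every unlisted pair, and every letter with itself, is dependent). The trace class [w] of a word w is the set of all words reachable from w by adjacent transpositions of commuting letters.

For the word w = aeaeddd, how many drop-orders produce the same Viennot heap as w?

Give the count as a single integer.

4

#0=a has no predecessor
#1=e depends on [0:a]
#2=a depends on [1:e]
#3=e depends on [2:a]
#4=d depends on [2:a]
#5=d depends on [4:d]
#6=d depends on [5:d]
sources: [0:a]
N(rest) = Σ N(rest − s) over sources s of rest; N(one piece) = 1:
  size 1 → [3]=1  [6]=1
  size 2 → [3,6]=2  [5,6]=1
  size 3 → [3,5,6]=3  [4,5,6]=1
  size 4 → [3,4,5,6]=4
  size 5 → [2,3,4,5,6]=4
  first=0(a) contributes 4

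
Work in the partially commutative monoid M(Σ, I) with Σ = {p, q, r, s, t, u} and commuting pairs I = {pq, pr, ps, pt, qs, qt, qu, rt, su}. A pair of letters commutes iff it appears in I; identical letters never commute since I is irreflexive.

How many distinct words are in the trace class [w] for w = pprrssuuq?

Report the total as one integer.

drop 0:p onto floor
drop 1:p onto {0:p}
drop 2:r onto floor
drop 3:r onto {2:r}
drop 4:s onto {3:r}
drop 5:s onto {4:s}
drop 6:u onto {1:p, 3:r}
drop 7:u onto {6:u}
drop 8:q onto {3:r}
ground layer = {0:p, 2:r}
drop-orders for the pieces not yet dropped (sum over which currently-grounded one goes next):
  1 to go: {5} 1  {7} 1  {8} 1
  2 to go: {4,5} 1  {5,7} 2  {5,8} 2  {6,7} 1  {7,8} 2
  3 to go: {1,6,7} 1  {4,5,7} 3  {4,5,8} 3  {5,6,7} 3  {5,7,8} 6  {6,7,8} 3
  4 to go: {0,1,6,7} 1  {1,5,6,7} 4  {1,6,7,8} 4  {4,5,6,7} 6  {4,5,7,8} 12  {5,6,7,8} 12
  5 to go: {0,1,5,6,7} 5  {0,1,6,7,8} 5  {1,4,5,6,7} 10  {1,5,6,7,8} 20  {4,5,6,7,8} 30
  6 to go: {0,1,4,5,6,7} 15  {0,1,5,6,7,8} 30  {1,4,5,6,7,8} 60  {3,4,5,6,7,8} 30
  7 to go: {0,1,4,5,6,7,8} 105  {1,3,4,5,6,7,8} 90  {2,3,4,5,6,7,8} 30
  if 0:p drops first: 120 orders
  if 2:r drops first: 195 orders
heap linearizations: 315

315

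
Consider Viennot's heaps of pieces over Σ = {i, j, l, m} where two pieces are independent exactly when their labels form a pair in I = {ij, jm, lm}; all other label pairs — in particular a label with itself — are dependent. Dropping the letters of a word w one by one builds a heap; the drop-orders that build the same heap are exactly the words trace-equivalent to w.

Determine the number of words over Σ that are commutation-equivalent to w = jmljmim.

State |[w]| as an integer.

0(j) covers ∅
1(m) covers ∅
2(l) covers 0:j
3(j) covers 2:l
4(m) covers 1:m
5(i) covers 2:l, 4:m
6(m) covers 5:i
floor of heap: 0:j, 1:m
completions by unplaced set U, small U first (add the entries for U minus each lowest piece of U):
  |U|=1: {3}:1  {6}:1
  |U|=2: {3,6}:2  {5,6}:1
  |U|=3: {3,5,6}:3  {4,5,6}:1
  |U|=4: {1,4,5,6}:1  {2,3,5,6}:3  {3,4,5,6}:4
  |U|=5: {0,2,3,5,6}:3  {1,3,4,5,6}:5  {2,3,4,5,6}:7
  start at 0(j): 12
  start at 1(m): 10
sum over floor = 22

22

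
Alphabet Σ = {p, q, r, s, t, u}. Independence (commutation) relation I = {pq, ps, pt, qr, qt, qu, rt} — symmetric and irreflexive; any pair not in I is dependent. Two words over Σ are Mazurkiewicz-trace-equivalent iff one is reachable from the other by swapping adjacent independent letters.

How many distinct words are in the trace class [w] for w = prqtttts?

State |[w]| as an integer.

0(p) covers ∅
1(r) covers 0:p
2(q) covers ∅
3(t) covers ∅
4(t) covers 3:t
5(t) covers 4:t
6(t) covers 5:t
7(s) covers 1:r, 2:q, 6:t
floor of heap: 0:p, 2:q, 3:t
completions by unplaced set U, small U first (add the entries for U minus each lowest piece of U):
  |U|=1: {7}:1
  |U|=2: {1,7}:1  {2,7}:1  {6,7}:1
  |U|=3: {0,1,7}:1  {1,2,7}:2  {1,6,7}:2  {2,6,7}:2  {5,6,7}:1
  |U|=4: {0,1,2,7}:3  {0,1,6,7}:3  {1,2,6,7}:6  {1,5,6,7}:3  {2,5,6,7}:3  {4,5,6,7}:1
  |U|=5: {0,1,2,6,7}:12  {0,1,5,6,7}:6  {1,2,5,6,7}:12  {1,4,5,6,7}:4  {2,4,5,6,7}:4  {3,4,5,6,7}:1
  |U|=6: {0,1,2,5,6,7}:30  {0,1,4,5,6,7}:10  {1,2,4,5,6,7}:20  {1,3,4,5,6,7}:5  {2,3,4,5,6,7}:5
  start at 0(p): 30
  start at 2(q): 15
  start at 3(t): 60
sum over floor = 105

105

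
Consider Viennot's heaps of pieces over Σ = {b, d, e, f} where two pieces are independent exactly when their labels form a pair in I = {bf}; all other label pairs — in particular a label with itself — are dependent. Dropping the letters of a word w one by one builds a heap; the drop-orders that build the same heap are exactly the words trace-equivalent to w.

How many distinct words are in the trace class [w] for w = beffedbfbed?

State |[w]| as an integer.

3

drop 0:b onto floor
drop 1:e onto {0:b}
drop 2:f onto {1:e}
drop 3:f onto {2:f}
drop 4:e onto {3:f}
drop 5:d onto {4:e}
drop 6:b onto {5:d}
drop 7:f onto {5:d}
drop 8:b onto {6:b}
drop 9:e onto {7:f, 8:b}
drop 10:d onto {9:e}
ground layer = {0:b}
drop-orders for the pieces not yet dropped (sum over which currently-grounded one goes next):
  1 to go: {10} 1
  2 to go: {9,10} 1
  3 to go: {7,9,10} 1  {8,9,10} 1
  4 to go: {6,8,9,10} 1  {7,8,9,10} 2
  5 to go: {6,7,8,9,10} 3
  6 to go: {5,6,7,8,9,10} 3
  7 to go: {4,5,6,7,8,9,10} 3
  8 to go: {3,4,5,6,7,8,9,10} 3
  9 to go: {2,3,4,5,6,7,8,9,10} 3
  if 0:b drops first: 3 orders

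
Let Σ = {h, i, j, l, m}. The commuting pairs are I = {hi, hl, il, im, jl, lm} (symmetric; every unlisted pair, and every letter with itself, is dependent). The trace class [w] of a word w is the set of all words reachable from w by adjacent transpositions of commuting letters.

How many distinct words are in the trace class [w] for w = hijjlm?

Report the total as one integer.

drop 0:h onto floor
drop 1:i onto floor
drop 2:j onto {0:h, 1:i}
drop 3:j onto {2:j}
drop 4:l onto floor
drop 5:m onto {3:j}
ground layer = {0:h, 1:i, 4:l}
drop-orders for the pieces not yet dropped (sum over which currently-grounded one goes next):
  1 to go: {4} 1  {5} 1
  2 to go: {3,5} 1  {4,5} 2
  3 to go: {2,3,5} 1  {3,4,5} 3
  4 to go: {0,2,3,5} 1  {1,2,3,5} 1  {2,3,4,5} 4
  if 0:h drops first: 5 orders
  if 1:i drops first: 5 orders
  if 4:l drops first: 2 orders
heap linearizations: 12

12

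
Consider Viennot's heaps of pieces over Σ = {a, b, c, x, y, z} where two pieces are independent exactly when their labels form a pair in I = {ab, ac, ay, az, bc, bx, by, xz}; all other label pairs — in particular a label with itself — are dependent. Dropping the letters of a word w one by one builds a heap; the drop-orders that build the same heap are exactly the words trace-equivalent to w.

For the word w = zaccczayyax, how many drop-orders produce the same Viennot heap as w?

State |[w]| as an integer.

drop 0:z onto floor
drop 1:a onto floor
drop 2:c onto {0:z}
drop 3:c onto {2:c}
drop 4:c onto {3:c}
drop 5:z onto {4:c}
drop 6:a onto {1:a}
drop 7:y onto {5:z}
drop 8:y onto {7:y}
drop 9:a onto {6:a}
drop 10:x onto {8:y, 9:a}
ground layer = {0:z, 1:a}
drop-orders for the pieces not yet dropped (sum over which currently-grounded one goes next):
  1 to go: {10} 1
  2 to go: {8,10} 1  {9,10} 1
  3 to go: {6,9,10} 1  {7,8,10} 1  {8,9,10} 2
  4 to go: {1,6,9,10} 1  {5,7,8,10} 1  {6,8,9,10} 3  {7,8,9,10} 3
  5 to go: {1,6,8,9,10} 4  {4,5,7,8,10} 1  {5,7,8,9,10} 4  {6,7,8,9,10} 6
  6 to go: {1,6,7,8,9,10} 10  {3,4,5,7,8,10} 1  {4,5,7,8,9,10} 5  {5,6,7,8,9,10} 10
  7 to go: {1,5,6,7,8,9,10} 20  {2,3,4,5,7,8,10} 1  {3,4,5,7,8,9,10} 6  {4,5,6,7,8,9,10} 15
  8 to go: {0,2,3,4,5,7,8,10} 1  {1,4,5,6,7,8,9,10} 35  {2,3,4,5,7,8,9,10} 7  {3,4,5,6,7,8,9,10} 21
  9 to go: {0,2,3,4,5,7,8,9,10} 8  {1,3,4,5,6,7,8,9,10} 56  {2,3,4,5,6,7,8,9,10} 28
  if 0:z drops first: 84 orders
  if 1:a drops first: 36 orders
heap linearizations: 120

120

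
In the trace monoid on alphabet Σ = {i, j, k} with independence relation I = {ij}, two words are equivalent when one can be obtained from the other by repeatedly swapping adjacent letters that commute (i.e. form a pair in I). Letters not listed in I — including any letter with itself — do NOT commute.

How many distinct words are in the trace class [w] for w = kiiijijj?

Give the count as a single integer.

35

drop 0:k onto floor
drop 1:i onto {0:k}
drop 2:i onto {1:i}
drop 3:i onto {2:i}
drop 4:j onto {0:k}
drop 5:i onto {3:i}
drop 6:j onto {4:j}
drop 7:j onto {6:j}
ground layer = {0:k}
drop-orders for the pieces not yet dropped (sum over which currently-grounded one goes next):
  1 to go: {5} 1  {7} 1
  2 to go: {3,5} 1  {5,7} 2  {6,7} 1
  3 to go: {2,3,5} 1  {3,5,7} 3  {4,6,7} 1  {5,6,7} 3
  4 to go: {1,2,3,5} 1  {2,3,5,7} 4  {3,5,6,7} 6  {4,5,6,7} 4
  5 to go: {1,2,3,5,7} 5  {2,3,5,6,7} 10  {3,4,5,6,7} 10
  6 to go: {1,2,3,5,6,7} 15  {2,3,4,5,6,7} 20
  if 0:k drops first: 35 orders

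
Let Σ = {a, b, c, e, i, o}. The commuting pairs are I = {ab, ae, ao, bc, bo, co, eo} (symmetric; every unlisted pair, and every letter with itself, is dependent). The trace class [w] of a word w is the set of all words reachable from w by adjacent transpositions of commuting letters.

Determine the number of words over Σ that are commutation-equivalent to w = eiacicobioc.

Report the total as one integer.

#0=e has no predecessor
#1=i depends on [0:e]
#2=a depends on [1:i]
#3=c depends on [2:a]
#4=i depends on [3:c]
#5=c depends on [4:i]
#6=o depends on [4:i]
#7=b depends on [4:i]
#8=i depends on [5:c, 6:o, 7:b]
#9=o depends on [8:i]
#10=c depends on [8:i]
sources: [0:e]
N(rest) = Σ N(rest − s) over sources s of rest; N(one piece) = 1:
  size 1 → [9]=1  [10]=1
  size 2 → [9,10]=2
  size 3 → [8,9,10]=2
  size 4 → [5,8,9,10]=2  [6,8,9,10]=2  [7,8,9,10]=2
  size 5 → [5,6,8,9,10]=4  [5,7,8,9,10]=4  [6,7,8,9,10]=4
  size 6 → [5,6,7,8,9,10]=12
  size 7 → [4,5,6,7,8,9,10]=12
  size 8 → [3,4,5,6,7,8,9,10]=12
  size 9 → [2,3,4,5,6,7,8,9,10]=12
  first=0(e) contributes 12

12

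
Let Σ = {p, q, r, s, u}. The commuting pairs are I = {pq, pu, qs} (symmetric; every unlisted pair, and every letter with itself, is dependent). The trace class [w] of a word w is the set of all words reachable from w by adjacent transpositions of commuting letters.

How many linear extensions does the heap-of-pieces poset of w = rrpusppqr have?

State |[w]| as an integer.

0(r) covers ∅
1(r) covers 0:r
2(p) covers 1:r
3(u) covers 1:r
4(s) covers 2:p, 3:u
5(p) covers 4:s
6(p) covers 5:p
7(q) covers 3:u
8(r) covers 6:p, 7:q
floor of heap: 0:r
completions by unplaced set U, small U first (add the entries for U minus each lowest piece of U):
  |U|=1: {8}:1
  |U|=2: {6,8}:1  {7,8}:1
  |U|=3: {5,6,8}:1  {6,7,8}:2
  |U|=4: {4,5,6,8}:1  {5,6,7,8}:3
  |U|=5: {2,4,5,6,8}:1  {4,5,6,7,8}:4
  |U|=6: {2,4,5,6,7,8}:5  {3,4,5,6,7,8}:4
  |U|=7: {2,3,4,5,6,7,8}:9
  start at 0(r): 9

9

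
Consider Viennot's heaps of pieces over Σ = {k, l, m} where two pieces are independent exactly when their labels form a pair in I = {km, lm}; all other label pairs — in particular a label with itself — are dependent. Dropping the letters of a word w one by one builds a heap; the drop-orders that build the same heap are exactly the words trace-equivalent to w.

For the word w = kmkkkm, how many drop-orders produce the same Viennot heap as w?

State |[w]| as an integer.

15

piece 0:k — minimal
piece 1:m — minimal
piece 2:k rests on {0:k}
piece 3:k rests on {2:k}
piece 4:k rests on {3:k}
piece 5:m rests on {1:m}
minimal pieces: {0:k, 1:m}
ways to finish when only these pieces remain (= sum over removing one remaining piece with nothing left below it):
  1 left: {4}→1  {5}→1
  2 left: {1,5}→1  {3,4}→1  {4,5}→2
  3 left: {1,4,5}→3  {2,3,4}→1  {3,4,5}→3
  4 left: {0,2,3,4}→1  {1,3,4,5}→6  {2,3,4,5}→4
  placing 0:k first → 10 extensions
  placing 1:m first → 5 extensions
total linear extensions = 15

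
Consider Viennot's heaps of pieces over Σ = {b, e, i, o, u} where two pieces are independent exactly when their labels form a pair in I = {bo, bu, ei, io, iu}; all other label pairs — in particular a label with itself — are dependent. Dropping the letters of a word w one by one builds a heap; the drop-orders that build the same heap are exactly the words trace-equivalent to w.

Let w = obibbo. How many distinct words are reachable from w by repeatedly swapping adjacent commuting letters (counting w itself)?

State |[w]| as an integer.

15

0(o) covers ∅
1(b) covers ∅
2(i) covers 1:b
3(b) covers 2:i
4(b) covers 3:b
5(o) covers 0:o
floor of heap: 0:o, 1:b
completions by unplaced set U, small U first (add the entries for U minus each lowest piece of U):
  |U|=1: {4}:1  {5}:1
  |U|=2: {0,5}:1  {3,4}:1  {4,5}:2
  |U|=3: {0,4,5}:3  {2,3,4}:1  {3,4,5}:3
  |U|=4: {0,3,4,5}:6  {1,2,3,4}:1  {2,3,4,5}:4
  start at 0(o): 5
  start at 1(b): 10
sum over floor = 15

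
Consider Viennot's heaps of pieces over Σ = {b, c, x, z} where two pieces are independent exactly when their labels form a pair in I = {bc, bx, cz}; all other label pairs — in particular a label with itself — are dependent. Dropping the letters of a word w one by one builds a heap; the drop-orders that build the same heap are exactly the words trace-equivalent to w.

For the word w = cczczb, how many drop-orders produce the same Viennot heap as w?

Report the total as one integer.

drop 0:c onto floor
drop 1:c onto {0:c}
drop 2:z onto floor
drop 3:c onto {1:c}
drop 4:z onto {2:z}
drop 5:b onto {4:z}
ground layer = {0:c, 2:z}
drop-orders for the pieces not yet dropped (sum over which currently-grounded one goes next):
  1 to go: {3} 1  {5} 1
  2 to go: {1,3} 1  {3,5} 2  {4,5} 1
  3 to go: {0,1,3} 1  {1,3,5} 3  {2,4,5} 1  {3,4,5} 3
  4 to go: {0,1,3,5} 4  {1,3,4,5} 6  {2,3,4,5} 4
  if 0:c drops first: 10 orders
  if 2:z drops first: 10 orders
heap linearizations: 20

20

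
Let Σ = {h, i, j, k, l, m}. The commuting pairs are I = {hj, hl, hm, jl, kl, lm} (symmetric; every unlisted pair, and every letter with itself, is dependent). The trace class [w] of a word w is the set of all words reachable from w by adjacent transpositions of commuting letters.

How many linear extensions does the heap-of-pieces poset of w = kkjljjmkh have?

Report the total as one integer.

drop 0:k onto floor
drop 1:k onto {0:k}
drop 2:j onto {1:k}
drop 3:l onto floor
drop 4:j onto {2:j}
drop 5:j onto {4:j}
drop 6:m onto {5:j}
drop 7:k onto {6:m}
drop 8:h onto {7:k}
ground layer = {0:k, 3:l}
drop-orders for the pieces not yet dropped (sum over which currently-grounded one goes next):
  1 to go: {3} 1  {8} 1
  2 to go: {3,8} 2  {7,8} 1
  3 to go: {3,7,8} 3  {6,7,8} 1
  4 to go: {3,6,7,8} 4  {5,6,7,8} 1
  5 to go: {3,5,6,7,8} 5  {4,5,6,7,8} 1
  6 to go: {2,4,5,6,7,8} 1  {3,4,5,6,7,8} 6
  7 to go: {1,2,4,5,6,7,8} 1  {2,3,4,5,6,7,8} 7
  if 0:k drops first: 8 orders
  if 3:l drops first: 1 orders
heap linearizations: 9

9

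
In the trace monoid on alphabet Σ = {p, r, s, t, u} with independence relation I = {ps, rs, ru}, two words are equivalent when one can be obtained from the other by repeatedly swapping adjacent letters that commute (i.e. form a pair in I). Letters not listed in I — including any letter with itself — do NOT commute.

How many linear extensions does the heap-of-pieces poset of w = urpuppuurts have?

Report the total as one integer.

6

#0=u has no predecessor
#1=r has no predecessor
#2=p depends on [0:u, 1:r]
#3=u depends on [2:p]
#4=p depends on [3:u]
#5=p depends on [4:p]
#6=u depends on [5:p]
#7=u depends on [6:u]
#8=r depends on [5:p]
#9=t depends on [7:u, 8:r]
#10=s depends on [9:t]
sources: [0:u, 1:r]
N(rest) = Σ N(rest − s) over sources s of rest; N(one piece) = 1:
  size 1 → [10]=1
  size 2 → [9,10]=1
  size 3 → [7,9,10]=1  [8,9,10]=1
  size 4 → [6,7,9,10]=1  [7,8,9,10]=2
  size 5 → [6,7,8,9,10]=3
  size 6 → [5,6,7,8,9,10]=3
  size 7 → [4,5,6,7,8,9,10]=3
  size 8 → [3,4,5,6,7,8,9,10]=3
  size 9 → [2,3,4,5,6,7,8,9,10]=3
  first=0(u) contributes 3
  first=1(r) contributes 3
|[w]| = 6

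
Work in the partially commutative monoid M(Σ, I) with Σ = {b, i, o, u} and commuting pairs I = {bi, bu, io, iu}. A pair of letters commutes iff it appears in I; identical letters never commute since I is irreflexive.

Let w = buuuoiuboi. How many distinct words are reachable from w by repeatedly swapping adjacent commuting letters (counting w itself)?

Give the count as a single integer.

0(b) covers ∅
1(u) covers ∅
2(u) covers 1:u
3(u) covers 2:u
4(o) covers 0:b, 3:u
5(i) covers ∅
6(u) covers 4:o
7(b) covers 4:o
8(o) covers 6:u, 7:b
9(i) covers 5:i
floor of heap: 0:b, 1:u, 5:i
completions by unplaced set U, small U first (add the entries for U minus each lowest piece of U):
  |U|=1: {8}:1  {9}:1
  |U|=2: {5,9}:1  {6,8}:1  {7,8}:1  {8,9}:2
  |U|=3: {5,8,9}:3  {6,7,8}:2  {6,8,9}:3  {7,8,9}:3
  |U|=4: {4,6,7,8}:2  {5,6,8,9}:6  {5,7,8,9}:6  {6,7,8,9}:8
  |U|=5: {0,4,6,7,8}:2  {3,4,6,7,8}:2  {4,6,7,8,9}:10  {5,6,7,8,9}:20
  |U|=6: {0,3,4,6,7,8}:4  {0,4,6,7,8,9}:12  {2,3,4,6,7,8}:2  {3,4,6,7,8,9}:12  {4,5,6,7,8,9}:30
  |U|=7: {0,2,3,4,6,7,8}:6  {0,3,4,6,7,8,9}:28  {0,4,5,6,7,8,9}:42  {1,2,3,4,6,7,8}:2  {2,3,4,6,7,8,9}:14  {3,4,5,6,7,8,9}:42
  |U|=8: {0,1,2,3,4,6,7,8}:8  {0,2,3,4,6,7,8,9}:48  {0,3,4,5,6,7,8,9}:112  {1,2,3,4,6,7,8,9}:16  {2,3,4,5,6,7,8,9}:56
  start at 0(b): 72
  start at 1(u): 216
  start at 5(i): 72
sum over floor = 360

360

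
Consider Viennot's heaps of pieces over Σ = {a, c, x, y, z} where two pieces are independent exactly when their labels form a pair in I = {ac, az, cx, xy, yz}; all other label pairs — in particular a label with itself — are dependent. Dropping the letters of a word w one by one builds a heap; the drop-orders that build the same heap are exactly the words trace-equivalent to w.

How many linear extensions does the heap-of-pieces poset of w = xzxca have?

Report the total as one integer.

3

#0=x has no predecessor
#1=z depends on [0:x]
#2=x depends on [1:z]
#3=c depends on [1:z]
#4=a depends on [2:x]
sources: [0:x]
N(rest) = Σ N(rest − s) over sources s of rest; N(one piece) = 1:
  size 1 → [3]=1  [4]=1
  size 2 → [2,4]=1  [3,4]=2
  size 3 → [2,3,4]=3
  first=0(x) contributes 3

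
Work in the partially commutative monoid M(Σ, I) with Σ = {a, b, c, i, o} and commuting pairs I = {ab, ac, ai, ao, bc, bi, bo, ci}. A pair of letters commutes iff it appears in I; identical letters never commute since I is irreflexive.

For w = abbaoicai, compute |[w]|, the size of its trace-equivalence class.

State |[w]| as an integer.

3780

piece 0:a — minimal
piece 1:b — minimal
piece 2:b rests on {1:b}
piece 3:a rests on {0:a}
piece 4:o — minimal
piece 5:i rests on {4:o}
piece 6:c rests on {4:o}
piece 7:a rests on {3:a}
piece 8:i rests on {5:i}
minimal pieces: {0:a, 1:b, 4:o}
ways to finish when only these pieces remain (= sum over removing one remaining piece with nothing left below it):
  1 left: {2}→1  {6}→1  {7}→1  {8}→1
  2 left: {1,2}→1  {2,6}→2  {2,7}→2  {2,8}→2  {3,7}→1  {5,8}→1  {6,7}→2  {6,8}→2  {7,8}→2
  3 left: {0,3,7}→1  {1,2,6}→3  {1,2,7}→3  {1,2,8}→3  {2,3,7}→3  {2,5,8}→3  {2,6,7}→6  {2,6,8}→6  {2,7,8}→6  {3,6,7}→3  {3,7,8}→3  {5,6,8}→3  {5,7,8}→3  {6,7,8}→6
  4 left: {0,2,3,7}→4  {0,3,6,7}→4  {0,3,7,8}→4  {1,2,3,7}→6  {1,2,5,8}→6  {1,2,6,7}→12  {1,2,6,8}→12  {1,2,7,8}→12  {2,3,6,7}→12  {2,3,7,8}→12  {2,5,6,8}→12  {2,5,7,8}→12  {2,6,7,8}→24  {3,5,7,8}→6  {3,6,7,8}→12  {4,5,6,8}→3  {5,6,7,8}→12
  5 left: {0,1,2,3,7}→10  {0,2,3,6,7}→20  {0,2,3,7,8}→20  {0,3,5,7,8}→10  {0,3,6,7,8}→20  {1,2,3,6,7}→30  {1,2,3,7,8}→30  {1,2,5,6,8}→30  {1,2,5,7,8}→30  {1,2,6,7,8}→60  {2,3,5,7,8}→30  {2,3,6,7,8}→60  {2,4,5,6,8}→15  {2,5,6,7,8}→60  {3,5,6,7,8}→30  {4,5,6,7,8}→15
  6 left: {0,1,2,3,6,7}→60  {0,1,2,3,7,8}→60  {0,2,3,5,7,8}→60  {0,2,3,6,7,8}→120  {0,3,5,6,7,8}→60  {1,2,3,5,7,8}→90  {1,2,3,6,7,8}→180  {1,2,4,5,6,8}→45  {1,2,5,6,7,8}→180  {2,3,5,6,7,8}→180  {2,4,5,6,7,8}→90  {3,4,5,6,7,8}→45
  7 left: {0,1,2,3,5,7,8}→210  {0,1,2,3,6,7,8}→420  {0,2,3,5,6,7,8}→420  {0,3,4,5,6,7,8}→105  {1,2,3,5,6,7,8}→630  {1,2,4,5,6,7,8}→315  {2,3,4,5,6,7,8}→315
  placing 0:a first → 1260 extensions
  placing 1:b first → 840 extensions
  placing 4:o first → 1680 extensions
total linear extensions = 3780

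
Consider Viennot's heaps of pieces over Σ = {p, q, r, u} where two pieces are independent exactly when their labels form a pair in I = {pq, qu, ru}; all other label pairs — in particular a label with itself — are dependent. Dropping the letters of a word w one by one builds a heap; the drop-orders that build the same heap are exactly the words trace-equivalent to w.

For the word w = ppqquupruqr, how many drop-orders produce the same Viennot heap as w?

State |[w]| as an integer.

91

#0=p has no predecessor
#1=p depends on [0:p]
#2=q has no predecessor
#3=q depends on [2:q]
#4=u depends on [1:p]
#5=u depends on [4:u]
#6=p depends on [5:u]
#7=r depends on [3:q, 6:p]
#8=u depends on [6:p]
#9=q depends on [7:r]
#10=r depends on [9:q]
sources: [0:p, 2:q]
N(rest) = Σ N(rest − s) over sources s of rest; N(one piece) = 1:
  size 1 → [8]=1  [10]=1
  size 2 → [8,10]=2  [9,10]=1
  size 3 → [7,9,10]=1  [8,9,10]=3
  size 4 → [3,7,9,10]=1  [7,8,9,10]=4
  size 5 → [2,3,7,9,10]=1  [3,7,8,9,10]=5  [6,7,8,9,10]=4
  size 6 → [2,3,7,8,9,10]=6  [3,6,7,8,9,10]=9  [5,6,7,8,9,10]=4
  size 7 → [2,3,6,7,8,9,10]=15  [3,5,6,7,8,9,10]=13  [4,5,6,7,8,9,10]=4
  size 8 → [1,4,5,6,7,8,9,10]=4  [2,3,5,6,7,8,9,10]=28  [3,4,5,6,7,8,9,10]=17
  size 9 → [0,1,4,5,6,7,8,9,10]=4  [1,3,4,5,6,7,8,9,10]=21  [2,3,4,5,6,7,8,9,10]=45
  first=0(p) contributes 66
  first=2(q) contributes 25
|[w]| = 91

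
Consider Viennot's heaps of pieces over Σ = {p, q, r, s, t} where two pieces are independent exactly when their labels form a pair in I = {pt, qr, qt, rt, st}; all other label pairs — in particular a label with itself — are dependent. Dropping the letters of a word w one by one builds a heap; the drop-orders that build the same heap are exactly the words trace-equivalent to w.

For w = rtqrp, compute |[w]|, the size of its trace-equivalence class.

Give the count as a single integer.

#0=r has no predecessor
#1=t has no predecessor
#2=q has no predecessor
#3=r depends on [0:r]
#4=p depends on [2:q, 3:r]
sources: [0:r, 1:t, 2:q]
N(rest) = Σ N(rest − s) over sources s of rest; N(one piece) = 1:
  size 1 → [1]=1  [4]=1
  size 2 → [1,4]=2  [2,4]=1  [3,4]=1
  size 3 → [0,3,4]=1  [1,2,4]=3  [1,3,4]=3  [2,3,4]=2
  first=0(r) contributes 8
  first=1(t) contributes 3
  first=2(q) contributes 4
|[w]| = 15

15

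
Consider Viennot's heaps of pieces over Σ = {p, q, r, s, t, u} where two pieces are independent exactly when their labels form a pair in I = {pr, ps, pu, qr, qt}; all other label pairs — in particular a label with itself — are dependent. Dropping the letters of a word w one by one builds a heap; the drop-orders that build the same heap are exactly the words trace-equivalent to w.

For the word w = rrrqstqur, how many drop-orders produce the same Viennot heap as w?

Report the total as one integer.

#0=r has no predecessor
#1=r depends on [0:r]
#2=r depends on [1:r]
#3=q has no predecessor
#4=s depends on [2:r, 3:q]
#5=t depends on [4:s]
#6=q depends on [4:s]
#7=u depends on [5:t, 6:q]
#8=r depends on [7:u]
sources: [0:r, 3:q]
N(rest) = Σ N(rest − s) over sources s of rest; N(one piece) = 1:
  size 1 → [8]=1
  size 2 → [7,8]=1
  size 3 → [5,7,8]=1  [6,7,8]=1
  size 4 → [5,6,7,8]=2
  size 5 → [4,5,6,7,8]=2
  size 6 → [2,4,5,6,7,8]=2  [3,4,5,6,7,8]=2
  size 7 → [1,2,4,5,6,7,8]=2  [2,3,4,5,6,7,8]=4
  first=0(r) contributes 6
  first=3(q) contributes 2
|[w]| = 8

8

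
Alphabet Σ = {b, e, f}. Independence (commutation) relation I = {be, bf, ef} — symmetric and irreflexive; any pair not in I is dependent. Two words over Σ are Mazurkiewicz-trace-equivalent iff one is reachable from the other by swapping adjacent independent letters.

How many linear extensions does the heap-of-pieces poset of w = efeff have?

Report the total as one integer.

drop 0:e onto floor
drop 1:f onto floor
drop 2:e onto {0:e}
drop 3:f onto {1:f}
drop 4:f onto {3:f}
ground layer = {0:e, 1:f}
drop-orders for the pieces not yet dropped (sum over which currently-grounded one goes next):
  1 to go: {2} 1  {4} 1
  2 to go: {0,2} 1  {2,4} 2  {3,4} 1
  3 to go: {0,2,4} 3  {1,3,4} 1  {2,3,4} 3
  if 0:e drops first: 4 orders
  if 1:f drops first: 6 orders
heap linearizations: 10

10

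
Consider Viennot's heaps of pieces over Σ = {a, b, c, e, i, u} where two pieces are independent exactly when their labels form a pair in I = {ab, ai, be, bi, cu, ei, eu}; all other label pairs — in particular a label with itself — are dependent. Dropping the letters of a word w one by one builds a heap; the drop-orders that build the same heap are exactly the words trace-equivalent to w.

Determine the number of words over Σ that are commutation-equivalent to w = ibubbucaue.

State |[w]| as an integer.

0(i) covers ∅
1(b) covers ∅
2(u) covers 0:i, 1:b
3(b) covers 2:u
4(b) covers 3:b
5(u) covers 4:b
6(c) covers 4:b
7(a) covers 5:u, 6:c
8(u) covers 7:a
9(e) covers 7:a
floor of heap: 0:i, 1:b
completions by unplaced set U, small U first (add the entries for U minus each lowest piece of U):
  |U|=1: {8}:1  {9}:1
  |U|=2: {8,9}:2
  |U|=3: {7,8,9}:2
  |U|=4: {5,7,8,9}:2  {6,7,8,9}:2
  |U|=5: {5,6,7,8,9}:4
  |U|=6: {4,5,6,7,8,9}:4
  |U|=7: {3,4,5,6,7,8,9}:4
  |U|=8: {2,3,4,5,6,7,8,9}:4
  start at 0(i): 4
  start at 1(b): 4
sum over floor = 8

8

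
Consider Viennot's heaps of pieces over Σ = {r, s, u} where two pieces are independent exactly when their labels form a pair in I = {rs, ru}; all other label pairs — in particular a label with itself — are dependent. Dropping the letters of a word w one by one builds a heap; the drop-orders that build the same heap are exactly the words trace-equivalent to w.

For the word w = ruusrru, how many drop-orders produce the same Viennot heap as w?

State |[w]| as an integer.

35

piece 0:r — minimal
piece 1:u — minimal
piece 2:u rests on {1:u}
piece 3:s rests on {2:u}
piece 4:r rests on {0:r}
piece 5:r rests on {4:r}
piece 6:u rests on {3:s}
minimal pieces: {0:r, 1:u}
ways to finish when only these pieces remain (= sum over removing one remaining piece with nothing left below it):
  1 left: {5}→1  {6}→1
  2 left: {3,6}→1  {4,5}→1  {5,6}→2
  3 left: {0,4,5}→1  {2,3,6}→1  {3,5,6}→3  {4,5,6}→3
  4 left: {0,4,5,6}→4  {1,2,3,6}→1  {2,3,5,6}→4  {3,4,5,6}→6
  5 left: {0,3,4,5,6}→10  {1,2,3,5,6}→5  {2,3,4,5,6}→10
  placing 0:r first → 15 extensions
  placing 1:u first → 20 extensions
total linear extensions = 35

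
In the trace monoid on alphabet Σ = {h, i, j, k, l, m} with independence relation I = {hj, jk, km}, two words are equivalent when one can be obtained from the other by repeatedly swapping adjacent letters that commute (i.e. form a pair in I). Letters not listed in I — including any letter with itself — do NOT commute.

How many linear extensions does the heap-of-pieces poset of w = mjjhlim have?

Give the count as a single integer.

3

0(m) covers ∅
1(j) covers 0:m
2(j) covers 1:j
3(h) covers 0:m
4(l) covers 2:j, 3:h
5(i) covers 4:l
6(m) covers 5:i
floor of heap: 0:m
completions by unplaced set U, small U first (add the entries for U minus each lowest piece of U):
  |U|=1: {6}:1
  |U|=2: {5,6}:1
  |U|=3: {4,5,6}:1
  |U|=4: {2,4,5,6}:1  {3,4,5,6}:1
  |U|=5: {1,2,4,5,6}:1  {2,3,4,5,6}:2
  start at 0(m): 3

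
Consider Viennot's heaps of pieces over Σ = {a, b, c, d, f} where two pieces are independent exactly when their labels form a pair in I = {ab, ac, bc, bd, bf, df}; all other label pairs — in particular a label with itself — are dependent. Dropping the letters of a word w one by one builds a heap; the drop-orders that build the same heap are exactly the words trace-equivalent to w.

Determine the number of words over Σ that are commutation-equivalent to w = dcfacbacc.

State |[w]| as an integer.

0(d) covers ∅
1(c) covers 0:d
2(f) covers 1:c
3(a) covers 2:f
4(c) covers 2:f
5(b) covers ∅
6(a) covers 3:a
7(c) covers 4:c
8(c) covers 7:c
floor of heap: 0:d, 5:b
completions by unplaced set U, small U first (add the entries for U minus each lowest piece of U):
  |U|=1: {5}:1  {6}:1  {8}:1
  |U|=2: {3,6}:1  {5,6}:2  {5,8}:2  {6,8}:2  {7,8}:1
  |U|=3: {3,5,6}:3  {3,6,8}:3  {4,7,8}:1  {5,6,8}:6  {5,7,8}:3  {6,7,8}:3
  |U|=4: {3,5,6,8}:12  {3,6,7,8}:6  {4,5,7,8}:4  {4,6,7,8}:4  {5,6,7,8}:12
  |U|=5: {3,4,6,7,8}:10  {3,5,6,7,8}:30  {4,5,6,7,8}:20
  |U|=6: {2,3,4,6,7,8}:10  {3,4,5,6,7,8}:60
  |U|=7: {1,2,3,4,6,7,8}:10  {2,3,4,5,6,7,8}:70
  start at 0(d): 80
  start at 5(b): 10
sum over floor = 90

90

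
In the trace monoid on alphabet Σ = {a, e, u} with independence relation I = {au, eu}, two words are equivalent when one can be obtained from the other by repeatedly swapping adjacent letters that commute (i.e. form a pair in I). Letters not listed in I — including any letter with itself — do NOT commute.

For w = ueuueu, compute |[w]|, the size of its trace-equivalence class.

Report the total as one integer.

15

0(u) covers ∅
1(e) covers ∅
2(u) covers 0:u
3(u) covers 2:u
4(e) covers 1:e
5(u) covers 3:u
floor of heap: 0:u, 1:e
completions by unplaced set U, small U first (add the entries for U minus each lowest piece of U):
  |U|=1: {4}:1  {5}:1
  |U|=2: {1,4}:1  {3,5}:1  {4,5}:2
  |U|=3: {1,4,5}:3  {2,3,5}:1  {3,4,5}:3
  |U|=4: {0,2,3,5}:1  {1,3,4,5}:6  {2,3,4,5}:4
  start at 0(u): 10
  start at 1(e): 5
sum over floor = 15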